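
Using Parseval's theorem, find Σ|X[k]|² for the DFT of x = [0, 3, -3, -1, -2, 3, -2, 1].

Parseval: Σ|x[n]|² = (1/N)Σ|X[k]|², so Σ|X[k]|² = N·Σ|x[n]|² = 8·37.0000

Σ|X[k]|² = N·Σ|x[n]|² = 8·37.0000 = 296.0000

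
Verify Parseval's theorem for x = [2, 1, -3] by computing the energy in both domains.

Time domain:
Σ|x[n]|² = |2|² + |1|² + |-3|² = 14.0000

Frequency domain:
(1/3)Σ|X[k]|² = (1/3)(|0|² + |3.0000-3.4641i|² + |3.0000+3.4641i|²) = (1/3)·42.0000 = 14.0000

Both sides agree, confirming Parseval's theorem.

Σ|x[n]|² = (1/N)Σ|X[k]|² = 14.0000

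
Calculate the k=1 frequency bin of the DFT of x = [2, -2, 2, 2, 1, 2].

X[1] = Σ(n=0 to 5) x[n] · ω_6^(1n) where ω_6 = e^(-2πi/6)
= (2)·ω_6^0 + (-2)·ω_6^1 + (2)·ω_6^2 + (2)·ω_6^3 + (1)·ω_6^4 + (2)·ω_6^5

X[1] = -1.5000+2.5981i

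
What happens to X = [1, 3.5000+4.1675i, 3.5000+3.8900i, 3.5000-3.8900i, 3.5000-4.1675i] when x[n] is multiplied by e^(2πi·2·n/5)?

Modulation property: DFT(ω_5^(-2n)·x[n]) = X[(k-2) mod 5], so circularly shift X by 2 positions.

X[k-2] = [3.5000-3.8900i, 3.5000-4.1675i, 1, 3.5000+4.1675i, 3.5000+3.8900i]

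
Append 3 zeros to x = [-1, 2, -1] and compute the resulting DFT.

Original 3-point DFT: [0, -1.5000-2.5981i, -1.5000+2.5981i]
Zero-padded 6-point DFT provides frequency interpolation.

DFT_6([x, 0, ...]) = [0, 0.5000-0.8660i, -1.5000-2.5981i, -4, -1.5000+2.5981i, 0.5000+0.8660i]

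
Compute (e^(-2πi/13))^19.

Since ω_13^13 = 1, powers reduce modulo 13.
19 mod 13 = 6
So ω_13^19 = ω_13^6 = e^(-2πi·6/13)

ω_13^19 = ω_13^6 = -0.9709-0.2393i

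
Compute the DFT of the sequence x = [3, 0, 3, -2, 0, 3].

X[k] = Σ(n=0 to 5) x[n] · ω_6^(nk)
where ω_6 = e^(-2πi/6)

Computing each X[k]:
X[0] = 7
X[1] = 5
X[2] = -2.0000+5.1962i
X[3] = 5
X[4] = -2.0000-5.1962i
X[5] = 5

X = [7, 5, -2.0000+5.1962i, 5, -2.0000-5.1962i, 5]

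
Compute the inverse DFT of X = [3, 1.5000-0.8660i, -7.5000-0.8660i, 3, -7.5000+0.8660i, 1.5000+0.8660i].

x[n] = (1/6) Σ(k=0 to 5) X[k] · e^(2πikn/6)

Computing each x[n]:
x[0] = -1
x[1] = 2
x[2] = 2
x[3] = -3
x[4] = 2
x[5] = 1

x = [-1, 2, 2, -3, 2, 1]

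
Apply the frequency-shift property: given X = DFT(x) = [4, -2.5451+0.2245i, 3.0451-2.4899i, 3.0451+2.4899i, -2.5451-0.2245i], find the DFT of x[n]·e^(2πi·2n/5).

Modulation property: DFT(ω_5^(-2n)·x[n]) = X[(k-2) mod 5], so circularly shift X by 2 positions.

X[k-2] = [3.0451+2.4899i, -2.5451-0.2245i, 4, -2.5451+0.2245i, 3.0451-2.4899i]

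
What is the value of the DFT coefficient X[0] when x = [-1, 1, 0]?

X[0] = Σ(n=0 to 2) x[n] · ω_3^0 = Σ x[n]
= (-1) + (1) + (0)

X[0] = 0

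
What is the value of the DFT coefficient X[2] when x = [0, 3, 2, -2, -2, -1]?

X[2] = Σ(n=0 to 5) x[n] · ω_6^(2n) where ω_6 = e^(-2πi/6)
= (0)·ω_6^0 + (3)·ω_6^2 + (2)·ω_6^4 + (-2)·ω_6^6 + (-2)·ω_6^8 + (-1)·ω_6^10

X[2] = -3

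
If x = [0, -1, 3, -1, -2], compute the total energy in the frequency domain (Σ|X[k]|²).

Parseval: Σ|x[n]|² = (1/N)Σ|X[k]|², so Σ|X[k]|² = N·Σ|x[n]|² = 5·15.0000

Σ|X[k]|² = N·Σ|x[n]|² = 5·15.0000 = 75.0000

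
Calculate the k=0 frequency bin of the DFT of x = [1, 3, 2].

X[0] = Σ(n=0 to 2) x[n] · ω_3^0 = Σ x[n]
= (1) + (3) + (2)

X[0] = 6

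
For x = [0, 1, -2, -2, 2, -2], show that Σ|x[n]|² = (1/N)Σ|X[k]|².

Time domain:
Σ|x[n]|² = |0|² + |1|² + |-2|² + |-2|² + |2|² + |-2|² = 17.0000

Frequency domain:
(1/6)Σ|X[k]|² = (1/6)(|-3|² + |1.5000+0.8660i|² + |-1.5000-6.0622i|² + |3|² + |-1.5000+6.0622i|² + |1.5000-0.8660i|²) = (1/6)·102.0000 = 17.0000

Both sides agree, confirming Parseval's theorem.

Σ|x[n]|² = (1/N)Σ|X[k]|² = 17.0000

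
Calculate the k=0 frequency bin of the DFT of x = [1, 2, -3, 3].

X[0] = Σ(n=0 to 3) x[n] · ω_4^0 = Σ x[n]
= (1) + (2) + (-3) + (3)

X[0] = 3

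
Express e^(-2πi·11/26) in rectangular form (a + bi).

ω_26^11 = e^(-2πi·11/26)
= cos(-2π·11/26) + i·sin(-2π·11/26)
= cos(-22π/26) + i·sin(-22π/26)

ω_26^11 = cos(-22π/26) + i·sin(-22π/26) = -0.8855-0.4647i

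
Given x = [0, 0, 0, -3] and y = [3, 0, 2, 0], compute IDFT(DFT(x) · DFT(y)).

(x ⊛ y)[n] = Σ(m=0 to 3) x[m] · y[(n-m) mod 4]

Computing each output sample:
(x ⊛ y)[0] = 0
(x ⊛ y)[1] = -6
(x ⊛ y)[2] = 0
(x ⊛ y)[3] = -9

x ⊛ y = [0, -6, 0, -9]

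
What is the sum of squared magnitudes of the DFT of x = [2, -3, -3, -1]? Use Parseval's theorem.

Parseval: Σ|x[n]|² = (1/N)Σ|X[k]|², so Σ|X[k]|² = N·Σ|x[n]|² = 4·23.0000

Σ|X[k]|² = N·Σ|x[n]|² = 4·23.0000 = 92.0000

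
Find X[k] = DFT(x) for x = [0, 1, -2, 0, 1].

X[k] = Σ(n=0 to 4) x[n] · ω_5^(nk)
where ω_5 = e^(-2πi/5)

Computing each X[k]:
X[0] = 0
X[1] = 2.2361+1.1756i
X[2] = -2.2361-1.9021i
X[3] = -2.2361+1.9021i
X[4] = 2.2361-1.1756i

X = [0, 2.2361+1.1756i, -2.2361-1.9021i, -2.2361+1.9021i, 2.2361-1.1756i]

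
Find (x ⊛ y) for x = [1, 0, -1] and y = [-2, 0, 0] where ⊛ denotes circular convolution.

(x ⊛ y)[n] = Σ(m=0 to 2) x[m] · y[(n-m) mod 3]

Computing each output sample:
(x ⊛ y)[0] = -2
(x ⊛ y)[1] = 0
(x ⊛ y)[2] = 2

x ⊛ y = [-2, 0, 2]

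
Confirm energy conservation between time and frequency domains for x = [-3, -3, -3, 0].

Time domain:
Σ|x[n]|² = |-3|² + |-3|² + |-3|² + |0|² = 27.0000

Frequency domain:
(1/4)Σ|X[k]|² = (1/4)(|-9|² + |3i|² + |-3|² + |-3i|²) = (1/4)·108.0000 = 27.0000

Both sides agree, confirming Parseval's theorem.

Σ|x[n]|² = (1/N)Σ|X[k]|² = 27.0000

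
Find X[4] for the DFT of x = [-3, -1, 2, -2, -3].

X[4] = Σ(n=0 to 4) x[n] · ω_5^(4n) where ω_5 = e^(-2πi/5)
= (-3)·ω_5^0 + (-1)·ω_5^4 + (2)·ω_5^8 + (-2)·ω_5^12 + (-3)·ω_5^16

X[4] = -4.2361+4.2533i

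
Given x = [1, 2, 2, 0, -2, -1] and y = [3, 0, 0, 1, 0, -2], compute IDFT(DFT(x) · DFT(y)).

(x ⊛ y)[n] = Σ(m=0 to 5) x[m] · y[(n-m) mod 6]

Computing each output sample:
(x ⊛ y)[0] = -1
(x ⊛ y)[1] = 0
(x ⊛ y)[2] = 5
(x ⊛ y)[3] = 5
(x ⊛ y)[4] = -2
(x ⊛ y)[5] = -3

x ⊛ y = [-1, 0, 5, 5, -2, -3]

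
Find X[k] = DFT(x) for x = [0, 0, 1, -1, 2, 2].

X[k] = Σ(n=0 to 5) x[n] · ω_6^(nk)
where ω_6 = e^(-2πi/6)

Computing each X[k]:
X[0] = 4
X[1] = 0.5000+2.5981i
X[2] = -3.5000+0.8660i
X[3] = 2
X[4] = -3.5000-0.8660i
X[5] = 0.5000-2.5981i

X = [4, 0.5000+2.5981i, -3.5000+0.8660i, 2, -3.5000-0.8660i, 0.5000-2.5981i]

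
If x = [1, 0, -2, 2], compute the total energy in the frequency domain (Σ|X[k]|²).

Parseval: Σ|x[n]|² = (1/N)Σ|X[k]|², so Σ|X[k]|² = N·Σ|x[n]|² = 4·9.0000

Σ|X[k]|² = N·Σ|x[n]|² = 4·9.0000 = 36.0000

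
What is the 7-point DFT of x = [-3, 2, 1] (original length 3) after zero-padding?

Original 3-point DFT: [0, -4.5000-0.8660i, -4.5000+0.8660i]
Zero-padded 7-point DFT provides frequency interpolation.

DFT_7([x, 0, ...]) = [0, -1.9755-2.5386i, -4.3460-1.5160i, -4.1784-0.0859i, -4.1784+0.0859i, -4.3460+1.5160i, -1.9755+2.5386i]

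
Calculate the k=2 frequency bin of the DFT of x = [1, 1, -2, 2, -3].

X[2] = Σ(n=0 to 4) x[n] · ω_5^(2n) where ω_5 = e^(-2πi/5)
= (1)·ω_5^0 + (1)·ω_5^2 + (-2)·ω_5^4 + (2)·ω_5^6 + (-3)·ω_5^8

X[2] = 2.6180-6.1554i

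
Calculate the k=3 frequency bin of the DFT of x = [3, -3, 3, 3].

X[3] = Σ(n=0 to 3) x[n] · ω_4^(3n) where ω_4 = e^(-2πi/4)
= (3)·ω_4^0 + (-3)·ω_4^3 + (3)·ω_4^6 + (3)·ω_4^9

X[3] = -6i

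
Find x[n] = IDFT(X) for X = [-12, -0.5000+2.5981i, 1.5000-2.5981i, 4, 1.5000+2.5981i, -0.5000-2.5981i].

x[n] = (1/6) Σ(k=0 to 5) X[k] · e^(2πikn/6)

Computing each x[n]:
x[0] = -1
x[1] = -3
x[2] = -3
x[3] = -2
x[4] = 0
x[5] = -3

x = [-1, -3, -3, -2, 0, -3]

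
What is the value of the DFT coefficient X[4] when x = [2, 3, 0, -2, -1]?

X[4] = Σ(n=0 to 4) x[n] · ω_5^(4n) where ω_5 = e^(-2πi/5)
= (2)·ω_5^0 + (3)·ω_5^4 + (0)·ω_5^8 + (-2)·ω_5^12 + (-1)·ω_5^16

X[4] = 4.2361+4.9798i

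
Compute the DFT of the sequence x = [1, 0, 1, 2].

X[k] = Σ(n=0 to 3) x[n] · ω_4^(nk)
where ω_4 = e^(-2πi/4)

Computing each X[k]:
X[0] = 4
X[1] = 2i
X[2] = 0
X[3] = -2i

X = [4, 2i, 0, -2i]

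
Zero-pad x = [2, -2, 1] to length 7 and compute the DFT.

Original 3-point DFT: [1, 2.5000+2.5981i, 2.5000-2.5981i]
Zero-padded 7-point DFT provides frequency interpolation.

DFT_7([x, 0, ...]) = [1, 0.5305+0.5887i, 1.5441+2.3837i, 4.4254+1.6496i, 4.4254-1.6496i, 1.5441-2.3837i, 0.5305-0.5887i]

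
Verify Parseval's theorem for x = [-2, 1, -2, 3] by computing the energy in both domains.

Time domain:
Σ|x[n]|² = |-2|² + |1|² + |-2|² + |3|² = 18.0000

Frequency domain:
(1/4)Σ|X[k]|² = (1/4)(|0|² + |2i|² + |-8|² + |-2i|²) = (1/4)·72.0000 = 18.0000

Both sides agree, confirming Parseval's theorem.

Σ|x[n]|² = (1/N)Σ|X[k]|² = 18.0000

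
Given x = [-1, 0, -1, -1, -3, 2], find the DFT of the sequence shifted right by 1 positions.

Time shift by 1: X_shifted[k] = ω_6^(1k) · X[k]
Shifted x = [2, -1, 0, -1, -1, -3]

DFT(x[n-1]) = [-4, 1.5000-2.5981i, 3.5000-0.8660i, 6, 3.5000+0.8660i, 1.5000+2.5981i]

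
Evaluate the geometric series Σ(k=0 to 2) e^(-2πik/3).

Sum of all nth roots of unity equals 0 for n > 1 (geometric series with r ≠ 1).

0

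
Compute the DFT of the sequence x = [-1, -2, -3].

X[k] = Σ(n=0 to 2) x[n] · ω_3^(nk)
where ω_3 = e^(-2πi/3)

Computing each X[k]:
X[0] = -6
X[1] = 1.5000-0.8660i
X[2] = 1.5000+0.8660i

X = [-6, 1.5000-0.8660i, 1.5000+0.8660i]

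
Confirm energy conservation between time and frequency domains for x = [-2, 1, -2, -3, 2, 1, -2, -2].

Time domain:
Σ|x[n]|² = |-2|² + |1|² + |-2|² + |-3|² + |2|² + |1|² + |-2|² + |-2|² = 31.0000

Frequency domain:
(1/8)Σ|X[k]|² = (1/8)(|-7|² + |-3.2929+0.7071i|² + |4-7i|² + |-4.7071+0.7071i|² + |-1|² + |-4.7071-0.7071i|² + |4+7i|² + |-3.2929-0.7071i|²) = (1/8)·248.0000 = 31.0000

Both sides agree, confirming Parseval's theorem.

Σ|x[n]|² = (1/N)Σ|X[k]|² = 31.0000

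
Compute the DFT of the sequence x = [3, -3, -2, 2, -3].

X[k] = Σ(n=0 to 4) x[n] · ω_5^(nk)
where ω_5 = e^(-2πi/5)

Computing each X[k]:
X[0] = -3
X[1] = 1.1459+2.3511i
X[2] = 7.8541-3.8042i
X[3] = 7.8541+3.8042i
X[4] = 1.1459-2.3511i

X = [-3, 1.1459+2.3511i, 7.8541-3.8042i, 7.8541+3.8042i, 1.1459-2.3511i]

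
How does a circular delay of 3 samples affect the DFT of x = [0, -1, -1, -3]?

Time shift by 3: X_shifted[k] = ω_4^(3k) · X[k]
Shifted x = [-1, -1, -3, 0]

DFT(x[n-3]) = [-5, 2+1i, -3, 2-1i]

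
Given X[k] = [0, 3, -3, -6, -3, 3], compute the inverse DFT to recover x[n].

x[n] = (1/6) Σ(k=0 to 5) X[k] · e^(2πikn/6)

Computing each x[n]:
x[0] = -1
x[1] = 2
x[2] = -1
x[3] = -1
x[4] = -1
x[5] = 2

x = [-1, 2, -1, -1, -1, 2]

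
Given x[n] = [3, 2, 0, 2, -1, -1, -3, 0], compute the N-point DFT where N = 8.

X[k] = Σ(n=0 to 7) x[n] · ω_8^(nk)
where ω_8 = e^(-2πi/8)

Computing each X[k]:
X[0] = 2
X[1] = 4.7071-6.5355i
X[2] = 5+1i
X[3] = 3.2929-0.5355i
X[4] = -4
X[5] = 3.2929+0.5355i
X[6] = 5-1i
X[7] = 4.7071+6.5355i

X = [2, 4.7071-6.5355i, 5+1i, 3.2929-0.5355i, -4, 3.2929+0.5355i, 5-1i, 4.7071+6.5355i]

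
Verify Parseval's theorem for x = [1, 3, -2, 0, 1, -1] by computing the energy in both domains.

Time domain:
Σ|x[n]|² = |1|² + |3|² + |-2|² + |0|² + |1|² + |-1|² = 16.0000

Frequency domain:
(1/6)Σ|X[k]|² = (1/6)(|2|² + |2.5000-0.8660i|² + |0.5000-6.0622i|² + |-2|² + |0.5000+6.0622i|² + |2.5000+0.8660i|²) = (1/6)·96.0000 = 16.0000

Both sides agree, confirming Parseval's theorem.

Σ|x[n]|² = (1/N)Σ|X[k]|² = 16.0000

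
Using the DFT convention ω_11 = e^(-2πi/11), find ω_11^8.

ω_11^8 = e^(-2πi·8/11)
= cos(-2π·8/11) + i·sin(-2π·8/11)
= cos(-16π/11) + i·sin(-16π/11)

ω_11^8 = cos(-16π/11) + i·sin(-16π/11) = -0.1423+0.9898i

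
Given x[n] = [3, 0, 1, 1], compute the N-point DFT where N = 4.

X[k] = Σ(n=0 to 3) x[n] · ω_4^(nk)
where ω_4 = e^(-2πi/4)

Computing each X[k]:
X[0] = 5
X[1] = 2+1i
X[2] = 3
X[3] = 2-1i

X = [5, 2+1i, 3, 2-1i]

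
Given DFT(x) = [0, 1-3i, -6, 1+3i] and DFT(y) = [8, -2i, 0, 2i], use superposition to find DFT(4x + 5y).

By linearity: DFT(4x + 5y) = 4·DFT(x) + 5·DFT(y)
= 4·[0, 1-3i, -6, 1+3i] + 5·[8, -2i, 0, 2i]

Computing element-wise:
Z[0] = 4·(0) + 5·(8) = 40
Z[1] = 4·(1-3i) + 5·(-2i) = 4-22i
Z[2] = 4·(-6) + 5·(0) = -24
Z[3] = 4·(1+3i) + 5·(2i) = 4+22i

DFT(4x + 5y) = 4·X + 5·Y = [40, 4-22i, -24, 4+22i]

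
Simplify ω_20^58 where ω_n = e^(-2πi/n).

Since ω_20^20 = 1, powers reduce modulo 20.
58 mod 20 = 18
So ω_20^58 = ω_20^18 = e^(-2πi·18/20)

ω_20^58 = ω_20^18 = 0.8090+0.5878i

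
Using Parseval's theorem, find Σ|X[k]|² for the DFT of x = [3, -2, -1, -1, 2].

Parseval: Σ|x[n]|² = (1/N)Σ|X[k]|², so Σ|X[k]|² = N·Σ|x[n]|² = 5·19.0000

Σ|X[k]|² = N·Σ|x[n]|² = 5·19.0000 = 95.0000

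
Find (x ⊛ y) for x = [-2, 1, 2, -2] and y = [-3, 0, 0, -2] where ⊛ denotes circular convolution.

(x ⊛ y)[n] = Σ(m=0 to 3) x[m] · y[(n-m) mod 4]

Computing each output sample:
(x ⊛ y)[0] = 4
(x ⊛ y)[1] = -7
(x ⊛ y)[2] = -2
(x ⊛ y)[3] = 10

x ⊛ y = [4, -7, -2, 10]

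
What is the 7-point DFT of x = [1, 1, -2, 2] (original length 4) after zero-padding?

Original 4-point DFT: [2, 3+1i, -4, 3-1i]
Zero-padded 7-point DFT provides frequency interpolation.

DFT_7([x, 0, ...]) = [2, 0.2666+0.3003i, 3.8264-0.2790i, -1.5930-3.9474i, -1.5930+3.9474i, 3.8264+0.2790i, 0.2666-0.3003i]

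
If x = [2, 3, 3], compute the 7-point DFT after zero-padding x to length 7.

Original 3-point DFT: [8, -1, -1]
Zero-padded 7-point DFT provides frequency interpolation.

DFT_7([x, 0, ...]) = [8, 3.2029-5.2703i, -1.3705-1.6231i, 1.1676+1.0438i, 1.1676-1.0438i, -1.3705+1.6231i, 3.2029+5.2703i]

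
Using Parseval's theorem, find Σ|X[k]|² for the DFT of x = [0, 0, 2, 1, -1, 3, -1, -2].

Parseval: Σ|x[n]|² = (1/N)Σ|X[k]|², so Σ|X[k]|² = N·Σ|x[n]|² = 8·20.0000

Σ|X[k]|² = N·Σ|x[n]|² = 8·20.0000 = 160.0000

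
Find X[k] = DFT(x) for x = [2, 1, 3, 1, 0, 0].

X[k] = Σ(n=0 to 5) x[n] · ω_6^(nk)
where ω_6 = e^(-2πi/6)

Computing each X[k]:
X[0] = 7
X[1] = -3.4641i
X[2] = 1.0000+1.7321i
X[3] = 3
X[4] = 1.0000-1.7321i
X[5] = 3.4641i

X = [7, -3.4641i, 1.0000+1.7321i, 3, 1.0000-1.7321i, 3.4641i]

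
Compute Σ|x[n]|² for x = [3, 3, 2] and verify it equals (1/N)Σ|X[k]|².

Time domain:
Σ|x[n]|² = |3|² + |3|² + |2|² = 22.0000

Frequency domain:
(1/3)Σ|X[k]|² = (1/3)(|8|² + |0.5000-0.8660i|² + |0.5000+0.8660i|²) = (1/3)·66.0000 = 22.0000

Both sides agree, confirming Parseval's theorem.

Σ|x[n]|² = (1/N)Σ|X[k]|² = 22.0000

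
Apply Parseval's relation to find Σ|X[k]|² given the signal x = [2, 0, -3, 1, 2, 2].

Parseval: Σ|x[n]|² = (1/N)Σ|X[k]|², so Σ|X[k]|² = N·Σ|x[n]|² = 6·22.0000

Σ|X[k]|² = N·Σ|x[n]|² = 6·22.0000 = 132.0000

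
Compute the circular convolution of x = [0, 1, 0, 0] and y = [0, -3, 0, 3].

(x ⊛ y)[n] = Σ(m=0 to 3) x[m] · y[(n-m) mod 4]

Computing each output sample:
(x ⊛ y)[0] = 3
(x ⊛ y)[1] = 0
(x ⊛ y)[2] = -3
(x ⊛ y)[3] = 0

x ⊛ y = [3, 0, -3, 0]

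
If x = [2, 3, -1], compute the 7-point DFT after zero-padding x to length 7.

Original 3-point DFT: [4, 1.0000-3.4641i, 1.0000+3.4641i]
Zero-padded 7-point DFT provides frequency interpolation.

DFT_7([x, 0, ...]) = [4, 4.0930-1.3706i, 2.2334-3.3587i, -1.3264-2.0835i, -1.3264+2.0835i, 2.2334+3.3587i, 4.0930+1.3706i]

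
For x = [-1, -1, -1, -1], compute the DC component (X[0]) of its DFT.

X[0] = Σ(n=0 to 3) x[n] · ω_4^0 = Σ x[n]
= (-1) + (-1) + (-1) + (-1)

X[0] = -4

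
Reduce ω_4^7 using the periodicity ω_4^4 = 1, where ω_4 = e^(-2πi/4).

Since ω_4^4 = 1, powers reduce modulo 4.
7 mod 4 = 3
So ω_4^7 = ω_4^3 = e^(-2πi·3/4)

ω_4^7 = ω_4^3 = 1i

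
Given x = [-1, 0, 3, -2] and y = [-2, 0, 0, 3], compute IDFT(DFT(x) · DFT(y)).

(x ⊛ y)[n] = Σ(m=0 to 3) x[m] · y[(n-m) mod 4]

Computing each output sample:
(x ⊛ y)[0] = 2
(x ⊛ y)[1] = 9
(x ⊛ y)[2] = -12
(x ⊛ y)[3] = 1

x ⊛ y = [2, 9, -12, 1]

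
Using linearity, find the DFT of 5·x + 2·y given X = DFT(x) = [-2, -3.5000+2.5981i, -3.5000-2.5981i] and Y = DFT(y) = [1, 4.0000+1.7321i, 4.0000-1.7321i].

By linearity: DFT(5x + 2y) = 5·DFT(x) + 2·DFT(y)
= 5·[-2, -3.5000+2.5981i, -3.5000-2.5981i] + 2·[1, 4.0000+1.7321i, 4.0000-1.7321i]

Computing element-wise:
Z[0] = 5·(-2) + 2·(1) = -8
Z[1] = 5·(-3.5000+2.5981i) + 2·(4.0000+1.7321i) = -9.5000+16.4547i
Z[2] = 5·(-3.5000-2.5981i) + 2·(4.0000-1.7321i) = -9.5000-16.4547i

DFT(5x + 2y) = 5·X + 2·Y = [-8, -9.5000+16.4547i, -9.5000-16.4547i]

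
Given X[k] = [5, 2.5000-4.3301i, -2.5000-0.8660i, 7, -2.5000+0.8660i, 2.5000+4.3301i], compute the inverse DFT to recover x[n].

x[n] = (1/6) Σ(k=0 to 5) X[k] · e^(2πikn/6)

Computing each x[n]:
x[0] = 2
x[1] = 2
x[2] = 3
x[3] = -2
x[4] = 1
x[5] = -1

x = [2, 2, 3, -2, 1, -1]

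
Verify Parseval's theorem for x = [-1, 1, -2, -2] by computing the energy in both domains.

Time domain:
Σ|x[n]|² = |-1|² + |1|² + |-2|² + |-2|² = 10.0000

Frequency domain:
(1/4)Σ|X[k]|² = (1/4)(|-4|² + |1-3i|² + |-2|² + |1+3i|²) = (1/4)·40.0000 = 10.0000

Both sides agree, confirming Parseval's theorem.

Σ|x[n]|² = (1/N)Σ|X[k]|² = 10.0000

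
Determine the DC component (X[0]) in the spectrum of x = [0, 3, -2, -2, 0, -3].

X[0] = Σ(n=0 to 5) x[n] · ω_6^0 = Σ x[n]
= (0) + (3) + (-2) + (-2) + (0) + (-3)

X[0] = -4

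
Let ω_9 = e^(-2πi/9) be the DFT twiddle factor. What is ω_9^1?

ω_9^1 = e^(-2πi·1/9)
= cos(-2π·1/9) + i·sin(-2π·1/9)
= cos(-2π/9) + i·sin(-2π/9)

ω_9^1 = cos(-2π/9) + i·sin(-2π/9) = 0.7660-0.6428i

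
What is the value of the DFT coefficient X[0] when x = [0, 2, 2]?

X[0] = Σ(n=0 to 2) x[n] · ω_3^0 = Σ x[n]
= (0) + (2) + (2)

X[0] = 4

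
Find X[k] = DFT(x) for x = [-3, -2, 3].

X[k] = Σ(n=0 to 2) x[n] · ω_3^(nk)
where ω_3 = e^(-2πi/3)

Computing each X[k]:
X[0] = -2
X[1] = -3.5000+4.3301i
X[2] = -3.5000-4.3301i

X = [-2, -3.5000+4.3301i, -3.5000-4.3301i]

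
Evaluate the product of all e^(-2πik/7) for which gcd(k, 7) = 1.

The primitive 7th roots of unity are ω_7^k for k coprime to 7: k ∈ {1, 2, 3, 4, 5, 6}
Their product equals the constant term of the cyclotomic polynomial Φ_7(x) up to sign.
For n ≥ 3, the product of all primitive nth roots of unity is 1. (For n=1 it is 1; for n=2 it is -1.)

1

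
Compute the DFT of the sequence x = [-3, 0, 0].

X[k] = Σ(n=0 to 2) x[n] · ω_3^(nk)
where ω_3 = e^(-2πi/3)

Computing each X[k]:
X[0] = -3
X[1] = -3
X[2] = -3

X = [-3, -3, -3]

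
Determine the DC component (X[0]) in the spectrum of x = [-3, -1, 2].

X[0] = Σ(n=0 to 2) x[n] · ω_3^0 = Σ x[n]
= (-3) + (-1) + (2)

X[0] = -2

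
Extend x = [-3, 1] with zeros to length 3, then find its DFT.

Original 2-point DFT: [-2, -4]
Zero-padded 3-point DFT provides frequency interpolation.

DFT_3([x, 0, ...]) = [-2, -3.5000-0.8660i, -3.5000+0.8660i]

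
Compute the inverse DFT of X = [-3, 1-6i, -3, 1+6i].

x[n] = (1/4) Σ(k=0 to 3) X[k] · e^(2πikn/4)

Computing each x[n]:
x[0] = -1
x[1] = 3
x[2] = -2
x[3] = -3

x = [-1, 3, -2, -3]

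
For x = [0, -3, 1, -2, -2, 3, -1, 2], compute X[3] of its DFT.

X[3] = Σ(n=0 to 7) x[n] · ω_8^(3n) where ω_8 = e^(-2πi/8)
= (0)·ω_8^0 + (-3)·ω_8^3 + (1)·ω_8^6 + (-2)·ω_8^9 + (-2)·ω_8^12 + (3)·ω_8^15 + (-1)·ω_8^18 + (2)·ω_8^21

X[3] = 3.4142+9.0711i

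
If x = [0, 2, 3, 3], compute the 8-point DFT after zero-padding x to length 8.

Original 4-point DFT: [8, -3+1i, -2, -3-1i]
Zero-padded 8-point DFT provides frequency interpolation.

DFT_8([x, 0, ...]) = [8, -0.7071-6.5355i, -3+1i, 0.7071-0.5355i, -2, 0.7071+0.5355i, -3-1i, -0.7071+6.5355i]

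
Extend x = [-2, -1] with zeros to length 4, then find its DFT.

Original 2-point DFT: [-3, -1]
Zero-padded 4-point DFT provides frequency interpolation.

DFT_4([x, 0, ...]) = [-3, -2+1i, -1, -2-1i]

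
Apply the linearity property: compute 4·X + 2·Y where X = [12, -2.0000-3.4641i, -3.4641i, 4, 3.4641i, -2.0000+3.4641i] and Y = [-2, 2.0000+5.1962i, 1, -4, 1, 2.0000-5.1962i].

By linearity: DFT(4x + 2y) = 4·DFT(x) + 2·DFT(y)
= 4·[12, -2.0000-3.4641i, -3.4641i, 4, 3.4641i, -2.0000+3.4641i] + 2·[-2, 2.0000+5.1962i, 1, -4, 1, 2.0000-5.1962i]

Computing element-wise:
Z[0] = 4·(12) + 2·(-2) = 44
Z[1] = 4·(-2.0000-3.4641i) + 2·(2.0000+5.1962i) = -4.0000-3.4640i
Z[2] = 4·(-3.4641i) + 2·(1) = 2.0000-13.8564i
Z[3] = 4·(4) + 2·(-4) = 8
Z[4] = 4·(3.4641i) + 2·(1) = 2.0000+13.8564i
Z[5] = 4·(-2.0000+3.4641i) + 2·(2.0000-5.1962i) = -4.0000+3.4640i

DFT(4x + 2y) = 4·X + 2·Y = [44, -4.0000-3.4640i, 2.0000-13.8564i, 8, 2.0000+13.8564i, -4.0000+3.4640i]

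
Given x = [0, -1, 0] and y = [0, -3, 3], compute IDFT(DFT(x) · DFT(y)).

(x ⊛ y)[n] = Σ(m=0 to 2) x[m] · y[(n-m) mod 3]

Computing each output sample:
(x ⊛ y)[0] = -3
(x ⊛ y)[1] = 0
(x ⊛ y)[2] = 3

x ⊛ y = [-3, 0, 3]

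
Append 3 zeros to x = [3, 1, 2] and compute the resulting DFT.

Original 3-point DFT: [6, 1.5000+0.8660i, 1.5000-0.8660i]
Zero-padded 6-point DFT provides frequency interpolation.

DFT_6([x, 0, ...]) = [6, 2.5000-2.5981i, 1.5000+0.8660i, 4, 1.5000-0.8660i, 2.5000+2.5981i]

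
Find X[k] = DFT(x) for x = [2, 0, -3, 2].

X[k] = Σ(n=0 to 3) x[n] · ω_4^(nk)
where ω_4 = e^(-2πi/4)

Computing each X[k]:
X[0] = 1
X[1] = 5+2i
X[2] = -3
X[3] = 5-2i

X = [1, 5+2i, -3, 5-2i]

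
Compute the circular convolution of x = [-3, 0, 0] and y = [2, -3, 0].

(x ⊛ y)[n] = Σ(m=0 to 2) x[m] · y[(n-m) mod 3]

Computing each output sample:
(x ⊛ y)[0] = -6
(x ⊛ y)[1] = 9
(x ⊛ y)[2] = 0

x ⊛ y = [-6, 9, 0]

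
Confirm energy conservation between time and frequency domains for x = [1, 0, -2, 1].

Time domain:
Σ|x[n]|² = |1|² + |0|² + |-2|² + |1|² = 6.0000

Frequency domain:
(1/4)Σ|X[k]|² = (1/4)(|0|² + |3+1i|² + |-2|² + |3-1i|²) = (1/4)·24.0000 = 6.0000

Both sides agree, confirming Parseval's theorem.

Σ|x[n]|² = (1/N)Σ|X[k]|² = 6.0000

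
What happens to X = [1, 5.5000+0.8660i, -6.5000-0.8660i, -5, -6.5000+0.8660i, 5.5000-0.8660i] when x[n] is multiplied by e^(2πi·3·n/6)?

Modulation property: DFT(ω_6^(-3n)·x[n]) = X[(k-3) mod 6], so circularly shift X by 3 positions.

X[k-3] = [-5, -6.5000+0.8660i, 5.5000-0.8660i, 1, 5.5000+0.8660i, -6.5000-0.8660i]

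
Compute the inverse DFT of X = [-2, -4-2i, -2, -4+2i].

x[n] = (1/4) Σ(k=0 to 3) X[k] · e^(2πikn/4)

Computing each x[n]:
x[0] = -3
x[1] = 1
x[2] = 1
x[3] = -1

x = [-3, 1, 1, -1]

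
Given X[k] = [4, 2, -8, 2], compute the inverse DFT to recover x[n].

x[n] = (1/4) Σ(k=0 to 3) X[k] · e^(2πikn/4)

Computing each x[n]:
x[0] = 0
x[1] = 3
x[2] = -2
x[3] = 3

x = [0, 3, -2, 3]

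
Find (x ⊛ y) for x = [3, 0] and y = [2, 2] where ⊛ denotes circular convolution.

(x ⊛ y)[n] = Σ(m=0 to 1) x[m] · y[(n-m) mod 2]

Computing each output sample:
(x ⊛ y)[0] = 6
(x ⊛ y)[1] = 6

x ⊛ y = [6, 6]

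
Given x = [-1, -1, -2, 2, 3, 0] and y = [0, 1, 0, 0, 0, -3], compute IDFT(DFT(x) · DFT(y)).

(x ⊛ y)[n] = Σ(m=0 to 5) x[m] · y[(n-m) mod 6]

Computing each output sample:
(x ⊛ y)[0] = 3
(x ⊛ y)[1] = 5
(x ⊛ y)[2] = -7
(x ⊛ y)[3] = -11
(x ⊛ y)[4] = 2
(x ⊛ y)[5] = 6

x ⊛ y = [3, 5, -7, -11, 2, 6]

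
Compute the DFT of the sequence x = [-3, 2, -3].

X[k] = Σ(n=0 to 2) x[n] · ω_3^(nk)
where ω_3 = e^(-2πi/3)

Computing each X[k]:
X[0] = -4
X[1] = -2.5000-4.3301i
X[2] = -2.5000+4.3301i

X = [-4, -2.5000-4.3301i, -2.5000+4.3301i]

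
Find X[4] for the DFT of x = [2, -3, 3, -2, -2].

X[4] = Σ(n=0 to 4) x[n] · ω_5^(4n) where ω_5 = e^(-2πi/5)
= (2)·ω_5^0 + (-3)·ω_5^4 + (3)·ω_5^8 + (-2)·ω_5^12 + (-2)·ω_5^16

X[4] = -0.3541+1.9879i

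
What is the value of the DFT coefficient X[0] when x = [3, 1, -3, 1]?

X[0] = Σ(n=0 to 3) x[n] · ω_4^0 = Σ x[n]
= (3) + (1) + (-3) + (1)

X[0] = 2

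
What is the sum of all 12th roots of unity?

Sum of all nth roots of unity equals 0 for n > 1 (geometric series with r ≠ 1).

0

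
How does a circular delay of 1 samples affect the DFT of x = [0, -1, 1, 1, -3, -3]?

Time shift by 1: X_shifted[k] = ω_6^(1k) · X[k]
Shifted x = [-3, 0, -1, 1, 1, -3]

DFT(x[n-1]) = [-5, -5.5000-0.8660i, -0.5000-4.3301i, -1, -0.5000+4.3301i, -5.5000+0.8660i]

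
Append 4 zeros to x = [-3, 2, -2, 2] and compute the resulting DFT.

Original 4-point DFT: [-1, -1, -9, -1]
Zero-padded 8-point DFT provides frequency interpolation.

DFT_8([x, 0, ...]) = [-1, -3.0000-0.8284i, -1, -3.0000-4.8284i, -9, -3.0000+4.8284i, -1, -3.0000+0.8284i]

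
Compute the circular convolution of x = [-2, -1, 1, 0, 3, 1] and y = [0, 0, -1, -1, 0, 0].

(x ⊛ y)[n] = Σ(m=0 to 5) x[m] · y[(n-m) mod 6]

Computing each output sample:
(x ⊛ y)[0] = -3
(x ⊛ y)[1] = -4
(x ⊛ y)[2] = 1
(x ⊛ y)[3] = 3
(x ⊛ y)[4] = 0
(x ⊛ y)[5] = -1

x ⊛ y = [-3, -4, 1, 3, 0, -1]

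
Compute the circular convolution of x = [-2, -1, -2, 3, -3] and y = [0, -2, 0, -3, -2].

(x ⊛ y)[n] = Σ(m=0 to 4) x[m] · y[(n-m) mod 5]

Computing each output sample:
(x ⊛ y)[0] = 14
(x ⊛ y)[1] = -1
(x ⊛ y)[2] = 5
(x ⊛ y)[3] = 16
(x ⊛ y)[4] = 1

x ⊛ y = [14, -1, 5, 16, 1]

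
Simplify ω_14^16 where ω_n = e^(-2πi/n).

Since ω_14^14 = 1, powers reduce modulo 14.
16 mod 14 = 2
So ω_14^16 = ω_14^2 = e^(-2πi·2/14)

ω_14^16 = ω_14^2 = 0.6235-0.7818i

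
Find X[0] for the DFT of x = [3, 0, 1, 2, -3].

X[0] = Σ(n=0 to 4) x[n] · ω_5^0 = Σ x[n]
= (3) + (0) + (1) + (2) + (-3)

X[0] = 3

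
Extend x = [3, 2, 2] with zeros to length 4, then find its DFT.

Original 3-point DFT: [7, 1, 1]
Zero-padded 4-point DFT provides frequency interpolation.

DFT_4([x, 0, ...]) = [7, 1-2i, 3, 1+2i]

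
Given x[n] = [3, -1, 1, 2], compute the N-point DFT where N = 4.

X[k] = Σ(n=0 to 3) x[n] · ω_4^(nk)
where ω_4 = e^(-2πi/4)

Computing each X[k]:
X[0] = 5
X[1] = 2+3i
X[2] = 3
X[3] = 2-3i

X = [5, 2+3i, 3, 2-3i]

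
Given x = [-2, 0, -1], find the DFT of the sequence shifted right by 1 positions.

Time shift by 1: X_shifted[k] = ω_3^(1k) · X[k]
Shifted x = [-1, -2, 0]

DFT(x[n-1]) = [-3, 1.7321i, -1.7321i]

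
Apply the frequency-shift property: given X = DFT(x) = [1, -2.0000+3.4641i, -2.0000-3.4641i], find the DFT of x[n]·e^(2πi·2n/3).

Modulation property: DFT(ω_3^(-2n)·x[n]) = X[(k-2) mod 3], so circularly shift X by 2 positions.

X[k-2] = [-2.0000+3.4641i, -2.0000-3.4641i, 1]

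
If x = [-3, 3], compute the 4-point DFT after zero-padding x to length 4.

Original 2-point DFT: [0, -6]
Zero-padded 4-point DFT provides frequency interpolation.

DFT_4([x, 0, ...]) = [0, -3-3i, -6, -3+3i]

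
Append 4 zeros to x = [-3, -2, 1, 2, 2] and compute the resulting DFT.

Original 5-point DFT: [0, -5.4271+4.3920i, -2.0729+1.4001i, -2.0729-1.4001i, -5.4271-4.3920i]
Zero-padded 9-point DFT provides frequency interpolation.

DFT_9([x, 0, ...]) = [0, -7.2378-2.1153i, -3.7549+4.6452i, -1.5000+0.8660i, -1.0073+1.5644i, -1.0073-1.5644i, -1.5000-0.8660i, -3.7549-4.6452i, -7.2378+2.1153i]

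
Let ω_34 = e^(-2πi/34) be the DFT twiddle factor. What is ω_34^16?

ω_34^16 = e^(-2πi·16/34)
= cos(-2π·16/34) + i·sin(-2π·16/34)
= cos(-32π/34) + i·sin(-32π/34)

ω_34^16 = cos(-32π/34) + i·sin(-32π/34) = -0.9830-0.1837i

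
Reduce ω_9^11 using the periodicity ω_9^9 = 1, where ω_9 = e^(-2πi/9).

Since ω_9^9 = 1, powers reduce modulo 9.
11 mod 9 = 2
So ω_9^11 = ω_9^2 = e^(-2πi·2/9)

ω_9^11 = ω_9^2 = 0.1736-0.9848i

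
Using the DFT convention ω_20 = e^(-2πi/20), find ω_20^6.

ω_20^6 = e^(-2πi·6/20)
= cos(-2π·6/20) + i·sin(-2π·6/20)
= cos(-12π/20) + i·sin(-12π/20)

ω_20^6 = cos(-12π/20) + i·sin(-12π/20) = -0.3090-0.9511i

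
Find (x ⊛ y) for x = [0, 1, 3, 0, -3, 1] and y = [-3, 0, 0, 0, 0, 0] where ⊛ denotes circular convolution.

(x ⊛ y)[n] = Σ(m=0 to 5) x[m] · y[(n-m) mod 6]

Computing each output sample:
(x ⊛ y)[0] = 0
(x ⊛ y)[1] = -3
(x ⊛ y)[2] = -9
(x ⊛ y)[3] = 0
(x ⊛ y)[4] = 9
(x ⊛ y)[5] = -3

x ⊛ y = [0, -3, -9, 0, 9, -3]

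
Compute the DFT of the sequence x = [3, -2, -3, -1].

X[k] = Σ(n=0 to 3) x[n] · ω_4^(nk)
where ω_4 = e^(-2πi/4)

Computing each X[k]:
X[0] = -3
X[1] = 6+1i
X[2] = 3
X[3] = 6-1i

X = [-3, 6+1i, 3, 6-1i]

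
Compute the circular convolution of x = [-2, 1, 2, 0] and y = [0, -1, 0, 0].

(x ⊛ y)[n] = Σ(m=0 to 3) x[m] · y[(n-m) mod 4]

Computing each output sample:
(x ⊛ y)[0] = 0
(x ⊛ y)[1] = 2
(x ⊛ y)[2] = -1
(x ⊛ y)[3] = -2

x ⊛ y = [0, 2, -1, -2]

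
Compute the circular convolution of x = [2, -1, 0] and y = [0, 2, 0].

(x ⊛ y)[n] = Σ(m=0 to 2) x[m] · y[(n-m) mod 3]

Computing each output sample:
(x ⊛ y)[0] = 0
(x ⊛ y)[1] = 4
(x ⊛ y)[2] = -2

x ⊛ y = [0, 4, -2]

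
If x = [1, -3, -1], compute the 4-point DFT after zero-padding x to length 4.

Original 3-point DFT: [-3, 3.0000+1.7321i, 3.0000-1.7321i]
Zero-padded 4-point DFT provides frequency interpolation.

DFT_4([x, 0, ...]) = [-3, 2+3i, 3, 2-3i]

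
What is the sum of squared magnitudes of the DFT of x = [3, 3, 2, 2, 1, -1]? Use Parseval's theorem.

Parseval: Σ|x[n]|² = (1/N)Σ|X[k]|², so Σ|X[k]|² = N·Σ|x[n]|² = 6·28.0000

Σ|X[k]|² = N·Σ|x[n]|² = 6·28.0000 = 168.0000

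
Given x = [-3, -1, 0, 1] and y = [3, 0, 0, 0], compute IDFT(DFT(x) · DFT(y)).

(x ⊛ y)[n] = Σ(m=0 to 3) x[m] · y[(n-m) mod 4]

Computing each output sample:
(x ⊛ y)[0] = -9
(x ⊛ y)[1] = -3
(x ⊛ y)[2] = 0
(x ⊛ y)[3] = 3

x ⊛ y = [-9, -3, 0, 3]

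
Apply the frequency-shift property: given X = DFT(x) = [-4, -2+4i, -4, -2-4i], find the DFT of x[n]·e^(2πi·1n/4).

Modulation property: DFT(ω_4^(-1n)·x[n]) = X[(k-1) mod 4], so circularly shift X by 1 positions.

X[k-1] = [-2-4i, -4, -2+4i, -4]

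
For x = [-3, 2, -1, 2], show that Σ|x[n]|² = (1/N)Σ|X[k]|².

Time domain:
Σ|x[n]|² = |-3|² + |2|² + |-1|² + |2|² = 18.0000

Frequency domain:
(1/4)Σ|X[k]|² = (1/4)(|0|² + |-2|² + |-8|² + |-2|²) = (1/4)·72.0000 = 18.0000

Both sides agree, confirming Parseval's theorem.

Σ|x[n]|² = (1/N)Σ|X[k]|² = 18.0000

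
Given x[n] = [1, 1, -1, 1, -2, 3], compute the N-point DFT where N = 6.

X[k] = Σ(n=0 to 5) x[n] · ω_6^(nk)
where ω_6 = e^(-2πi/6)

Computing each X[k]:
X[0] = 3
X[1] = 3.5000+0.8660i
X[2] = 1.5000+2.5981i
X[3] = -7
X[4] = 1.5000-2.5981i
X[5] = 3.5000-0.8660i

X = [3, 3.5000+0.8660i, 1.5000+2.5981i, -7, 1.5000-2.5981i, 3.5000-0.8660i]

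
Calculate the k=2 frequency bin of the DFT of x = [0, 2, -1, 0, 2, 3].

X[2] = Σ(n=0 to 5) x[n] · ω_6^(2n) where ω_6 = e^(-2πi/6)
= (0)·ω_6^0 + (2)·ω_6^2 + (-1)·ω_6^4 + (0)·ω_6^6 + (2)·ω_6^8 + (3)·ω_6^10

X[2] = -3.0000-1.7321i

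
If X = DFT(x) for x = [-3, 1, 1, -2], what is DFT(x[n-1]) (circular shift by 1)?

Time shift by 1: X_shifted[k] = ω_4^(1k) · X[k]
Shifted x = [-2, -3, 1, 1]

DFT(x[n-1]) = [-3, -3+4i, 1, -3-4i]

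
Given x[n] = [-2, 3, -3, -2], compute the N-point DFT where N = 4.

X[k] = Σ(n=0 to 3) x[n] · ω_4^(nk)
where ω_4 = e^(-2πi/4)

Computing each X[k]:
X[0] = -4
X[1] = 1-5i
X[2] = -6
X[3] = 1+5i

X = [-4, 1-5i, -6, 1+5i]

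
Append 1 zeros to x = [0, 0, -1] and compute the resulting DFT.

Original 3-point DFT: [-1, 0.5000-0.8660i, 0.5000+0.8660i]
Zero-padded 4-point DFT provides frequency interpolation.

DFT_4([x, 0, ...]) = [-1, 1, -1, 1]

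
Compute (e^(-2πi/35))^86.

Since ω_35^35 = 1, powers reduce modulo 35.
86 mod 35 = 16
So ω_35^86 = ω_35^16 = e^(-2πi·16/35)

ω_35^86 = ω_35^16 = -0.9640-0.2660i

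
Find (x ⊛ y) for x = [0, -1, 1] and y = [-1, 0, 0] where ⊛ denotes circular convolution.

(x ⊛ y)[n] = Σ(m=0 to 2) x[m] · y[(n-m) mod 3]

Computing each output sample:
(x ⊛ y)[0] = 0
(x ⊛ y)[1] = 1
(x ⊛ y)[2] = -1

x ⊛ y = [0, 1, -1]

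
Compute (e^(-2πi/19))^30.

Since ω_19^19 = 1, powers reduce modulo 19.
30 mod 19 = 11
So ω_19^30 = ω_19^11 = e^(-2πi·11/19)

ω_19^30 = ω_19^11 = -0.8795+0.4759i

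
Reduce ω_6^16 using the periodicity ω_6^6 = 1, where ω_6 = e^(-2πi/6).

Since ω_6^6 = 1, powers reduce modulo 6.
16 mod 6 = 4
So ω_6^16 = ω_6^4 = e^(-2πi·4/6)

ω_6^16 = ω_6^4 = -0.5000+0.8660i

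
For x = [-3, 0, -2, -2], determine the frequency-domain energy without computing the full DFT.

Parseval: Σ|x[n]|² = (1/N)Σ|X[k]|², so Σ|X[k]|² = N·Σ|x[n]|² = 4·17.0000

Σ|X[k]|² = N·Σ|x[n]|² = 4·17.0000 = 68.0000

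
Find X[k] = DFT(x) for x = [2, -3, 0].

X[k] = Σ(n=0 to 2) x[n] · ω_3^(nk)
where ω_3 = e^(-2πi/3)

Computing each X[k]:
X[0] = -1
X[1] = 3.5000+2.5981i
X[2] = 3.5000-2.5981i

X = [-1, 3.5000+2.5981i, 3.5000-2.5981i]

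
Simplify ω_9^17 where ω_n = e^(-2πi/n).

Since ω_9^9 = 1, powers reduce modulo 9.
17 mod 9 = 8
So ω_9^17 = ω_9^8 = e^(-2πi·8/9)

ω_9^17 = ω_9^8 = 0.7660+0.6428i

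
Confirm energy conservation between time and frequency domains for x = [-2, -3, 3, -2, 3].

Time domain:
Σ|x[n]|² = |-2|² + |-3|² + |3|² + |-2|² + |3|² = 35.0000

Frequency domain:
(1/5)Σ|X[k]|² = (1/5)(|-1|² + |-2.8090+2.7674i|² + |-1.6910+8.2820i|² + |-1.6910-8.2820i|² + |-2.8090-2.7674i|²) = (1/5)·175.0000 = 35.0000

Both sides agree, confirming Parseval's theorem.

Σ|x[n]|² = (1/N)Σ|X[k]|² = 35.0000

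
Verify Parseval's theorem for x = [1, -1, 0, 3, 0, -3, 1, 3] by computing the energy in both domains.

Time domain:
Σ|x[n]|² = |1|² + |-1|² + |0|² + |3|² + |0|² + |-3|² + |1|² + |3|² = 30.0000

Frequency domain:
(1/8)Σ|X[k]|² = (1/8)(|4|² + |2.4142-0.4142i|² + |10i|² + |-0.4142-2.4142i|² + |0|² + |-0.4142+2.4142i|² + |-10i|² + |2.4142+0.4142i|²) = (1/8)·240.0000 = 30.0000

Both sides agree, confirming Parseval's theorem.

Σ|x[n]|² = (1/N)Σ|X[k]|² = 30.0000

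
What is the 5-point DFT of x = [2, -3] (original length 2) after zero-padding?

Original 2-point DFT: [-1, 5]
Zero-padded 5-point DFT provides frequency interpolation.

DFT_5([x, 0, ...]) = [-1, 1.0729+2.8532i, 4.4271+1.7634i, 4.4271-1.7634i, 1.0729-2.8532i]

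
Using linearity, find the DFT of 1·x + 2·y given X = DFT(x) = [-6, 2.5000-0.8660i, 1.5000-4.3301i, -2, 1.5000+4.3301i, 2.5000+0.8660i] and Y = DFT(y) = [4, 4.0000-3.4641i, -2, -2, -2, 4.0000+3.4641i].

By linearity: DFT(1x + 2y) = 1·DFT(x) + 2·DFT(y)
= 1·[-6, 2.5000-0.8660i, 1.5000-4.3301i, -2, 1.5000+4.3301i, 2.5000+0.8660i] + 2·[4, 4.0000-3.4641i, -2, -2, -2, 4.0000+3.4641i]

Computing element-wise:
Z[0] = 1·(-6) + 2·(4) = 2
Z[1] = 1·(2.5000-0.8660i) + 2·(4.0000-3.4641i) = 10.5000-7.7942i
Z[2] = 1·(1.5000-4.3301i) + 2·(-2) = -2.5000-4.3301i
Z[3] = 1·(-2) + 2·(-2) = -6
Z[4] = 1·(1.5000+4.3301i) + 2·(-2) = -2.5000+4.3301i
Z[5] = 1·(2.5000+0.8660i) + 2·(4.0000+3.4641i) = 10.5000+7.7942i

DFT(1x + 2y) = 1·X + 2·Y = [2, 10.5000-7.7942i, -2.5000-4.3301i, -6, -2.5000+4.3301i, 10.5000+7.7942i]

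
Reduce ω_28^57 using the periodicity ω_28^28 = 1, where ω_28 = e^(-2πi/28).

Since ω_28^28 = 1, powers reduce modulo 28.
57 mod 28 = 1
So ω_28^57 = ω_28^1 = e^(-2πi·1/28)

ω_28^57 = ω_28^1 = 0.9749-0.2225i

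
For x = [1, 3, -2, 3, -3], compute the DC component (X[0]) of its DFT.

X[0] = Σ(n=0 to 4) x[n] · ω_5^0 = Σ x[n]
= (1) + (3) + (-2) + (3) + (-3)

X[0] = 2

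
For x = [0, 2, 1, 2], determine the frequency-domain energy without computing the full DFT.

Parseval: Σ|x[n]|² = (1/N)Σ|X[k]|², so Σ|X[k]|² = N·Σ|x[n]|² = 4·9.0000

Σ|X[k]|² = N·Σ|x[n]|² = 4·9.0000 = 36.0000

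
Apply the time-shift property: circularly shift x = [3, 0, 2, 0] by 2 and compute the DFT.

Time shift by 2: X_shifted[k] = ω_4^(2k) · X[k]
Shifted x = [2, 0, 3, 0]

DFT(x[n-2]) = [5, -1, 5, -1]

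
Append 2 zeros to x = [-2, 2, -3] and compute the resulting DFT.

Original 3-point DFT: [-3, -1.5000-4.3301i, -1.5000+4.3301i]
Zero-padded 5-point DFT provides frequency interpolation.

DFT_5([x, 0, ...]) = [-3, 1.0451-0.1388i, -4.5451-4.0287i, -4.5451+4.0287i, 1.0451+0.1388i]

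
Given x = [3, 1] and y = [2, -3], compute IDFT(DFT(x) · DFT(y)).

(x ⊛ y)[n] = Σ(m=0 to 1) x[m] · y[(n-m) mod 2]

Computing each output sample:
(x ⊛ y)[0] = 3
(x ⊛ y)[1] = -7

x ⊛ y = [3, -7]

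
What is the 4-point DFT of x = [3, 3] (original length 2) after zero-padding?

Original 2-point DFT: [6, 0]
Zero-padded 4-point DFT provides frequency interpolation.

DFT_4([x, 0, ...]) = [6, 3-3i, 0, 3+3i]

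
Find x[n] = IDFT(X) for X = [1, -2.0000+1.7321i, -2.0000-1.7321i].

x[n] = (1/3) Σ(k=0 to 2) X[k] · e^(2πikn/3)

Computing each x[n]:
x[0] = -1
x[1] = 0
x[2] = 2

x = [-1, 0, 2]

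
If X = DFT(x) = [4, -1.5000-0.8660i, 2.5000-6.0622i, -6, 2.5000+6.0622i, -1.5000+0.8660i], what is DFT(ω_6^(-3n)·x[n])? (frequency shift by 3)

Modulation property: DFT(ω_6^(-3n)·x[n]) = X[(k-3) mod 6], so circularly shift X by 3 positions.

X[k-3] = [-6, 2.5000+6.0622i, -1.5000+0.8660i, 4, -1.5000-0.8660i, 2.5000-6.0622i]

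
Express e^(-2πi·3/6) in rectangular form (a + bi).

ω_6^3 = e^(-2πi·3/6)
= cos(-2π·3/6) + i·sin(-2π·3/6)
= cos(-6π/6) + i·sin(-6π/6)

ω_6^3 = cos(-6π/6) + i·sin(-6π/6) = -1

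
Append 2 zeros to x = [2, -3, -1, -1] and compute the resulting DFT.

Original 4-point DFT: [-3, 3+2i, 5, 3-2i]
Zero-padded 6-point DFT provides frequency interpolation.

DFT_6([x, 0, ...]) = [-3, 2.0000+3.4641i, 3.0000+1.7321i, 5, 3.0000-1.7321i, 2.0000-3.4641i]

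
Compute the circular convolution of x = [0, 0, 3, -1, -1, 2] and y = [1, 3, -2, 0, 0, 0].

(x ⊛ y)[n] = Σ(m=0 to 5) x[m] · y[(n-m) mod 6]

Computing each output sample:
(x ⊛ y)[0] = 8
(x ⊛ y)[1] = -4
(x ⊛ y)[2] = 3
(x ⊛ y)[3] = 8
(x ⊛ y)[4] = -10
(x ⊛ y)[5] = 1

x ⊛ y = [8, -4, 3, 8, -10, 1]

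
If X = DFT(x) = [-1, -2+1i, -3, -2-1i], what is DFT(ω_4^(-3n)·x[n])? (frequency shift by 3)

Modulation property: DFT(ω_4^(-3n)·x[n]) = X[(k-3) mod 4], so circularly shift X by 3 positions.

X[k-3] = [-2+1i, -3, -2-1i, -1]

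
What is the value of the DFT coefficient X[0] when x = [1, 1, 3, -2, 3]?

X[0] = Σ(n=0 to 4) x[n] · ω_5^0 = Σ x[n]
= (1) + (1) + (3) + (-2) + (3)

X[0] = 6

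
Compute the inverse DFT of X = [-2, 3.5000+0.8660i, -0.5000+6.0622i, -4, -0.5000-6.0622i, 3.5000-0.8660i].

x[n] = (1/6) Σ(k=0 to 5) X[k] · e^(2πikn/6)

Computing each x[n]:
x[0] = 0
x[1] = -1
x[2] = 0
x[3] = -1
x[4] = -3
x[5] = 3

x = [0, -1, 0, -1, -3, 3]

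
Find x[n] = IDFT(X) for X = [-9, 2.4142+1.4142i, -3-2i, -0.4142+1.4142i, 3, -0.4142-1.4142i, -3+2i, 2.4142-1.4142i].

x[n] = (1/8) Σ(k=0 to 7) X[k] · e^(2πikn/8)

Computing each x[n]:
x[0] = -1
x[1] = -1
x[2] = 0
x[3] = -3
x[4] = -2
x[5] = -1
x[6] = 0
x[7] = -1

x = [-1, -1, 0, -3, -2, -1, 0, -1]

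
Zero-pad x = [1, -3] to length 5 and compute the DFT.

Original 2-point DFT: [-2, 4]
Zero-padded 5-point DFT provides frequency interpolation.

DFT_5([x, 0, ...]) = [-2, 0.0729+2.8532i, 3.4271+1.7634i, 3.4271-1.7634i, 0.0729-2.8532i]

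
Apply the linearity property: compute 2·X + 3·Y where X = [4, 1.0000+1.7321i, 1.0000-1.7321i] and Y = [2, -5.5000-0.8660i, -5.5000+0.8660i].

By linearity: DFT(2x + 3y) = 2·DFT(x) + 3·DFT(y)
= 2·[4, 1.0000+1.7321i, 1.0000-1.7321i] + 3·[2, -5.5000-0.8660i, -5.5000+0.8660i]

Computing element-wise:
Z[0] = 2·(4) + 3·(2) = 14
Z[1] = 2·(1.0000+1.7321i) + 3·(-5.5000-0.8660i) = -14.5000+0.8662i
Z[2] = 2·(1.0000-1.7321i) + 3·(-5.5000+0.8660i) = -14.5000-0.8662i

DFT(2x + 3y) = 2·X + 3·Y = [14, -14.5000+0.8662i, -14.5000-0.8662i]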